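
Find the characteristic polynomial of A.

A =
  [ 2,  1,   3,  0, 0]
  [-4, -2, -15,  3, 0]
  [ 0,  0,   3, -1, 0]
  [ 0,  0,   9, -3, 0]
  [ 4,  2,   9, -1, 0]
x^5

Expanding det(x·I − A) (e.g. by cofactor expansion or by noting that A is similar to its Jordan form J, which has the same characteristic polynomial as A) gives
  χ_A(x) = x^5
which factors as x^5. The eigenvalues (with algebraic multiplicities) are λ = 0 with multiplicity 5.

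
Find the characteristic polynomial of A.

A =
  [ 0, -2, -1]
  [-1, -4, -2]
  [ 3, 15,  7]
x^3 - 3*x^2 + 3*x - 1

Expanding det(x·I − A) (e.g. by cofactor expansion or by noting that A is similar to its Jordan form J, which has the same characteristic polynomial as A) gives
  χ_A(x) = x^3 - 3*x^2 + 3*x - 1
which factors as (x - 1)^3. The eigenvalues (with algebraic multiplicities) are λ = 1 with multiplicity 3.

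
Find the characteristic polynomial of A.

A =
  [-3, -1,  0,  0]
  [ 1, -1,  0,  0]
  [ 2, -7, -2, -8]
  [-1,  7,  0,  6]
x^4 - 24*x^2 - 64*x - 48

Expanding det(x·I − A) (e.g. by cofactor expansion or by noting that A is similar to its Jordan form J, which has the same characteristic polynomial as A) gives
  χ_A(x) = x^4 - 24*x^2 - 64*x - 48
which factors as (x - 6)*(x + 2)^3. The eigenvalues (with algebraic multiplicities) are λ = -2 with multiplicity 3, λ = 6 with multiplicity 1.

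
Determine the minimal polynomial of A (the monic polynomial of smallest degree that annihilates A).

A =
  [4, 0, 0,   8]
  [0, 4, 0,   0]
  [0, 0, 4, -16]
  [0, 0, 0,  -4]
x^2 - 16

The characteristic polynomial is χ_A(x) = (x - 4)^3*(x + 4), so the eigenvalues are known. The minimal polynomial is
  m_A(x) = Π_λ (x − λ)^{k_λ}
where k_λ is the size of the *largest* Jordan block for λ (equivalently, the smallest k with (A − λI)^k v = 0 for every generalised eigenvector v of λ).

  λ = -4: largest Jordan block has size 1, contributing (x + 4)
  λ = 4: largest Jordan block has size 1, contributing (x − 4)

So m_A(x) = (x - 4)*(x + 4) = x^2 - 16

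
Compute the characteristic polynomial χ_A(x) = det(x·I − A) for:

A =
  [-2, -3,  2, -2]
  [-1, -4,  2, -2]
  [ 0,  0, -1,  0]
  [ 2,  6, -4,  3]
x^4 + 4*x^3 + 6*x^2 + 4*x + 1

Expanding det(x·I − A) (e.g. by cofactor expansion or by noting that A is similar to its Jordan form J, which has the same characteristic polynomial as A) gives
  χ_A(x) = x^4 + 4*x^3 + 6*x^2 + 4*x + 1
which factors as (x + 1)^4. The eigenvalues (with algebraic multiplicities) are λ = -1 with multiplicity 4.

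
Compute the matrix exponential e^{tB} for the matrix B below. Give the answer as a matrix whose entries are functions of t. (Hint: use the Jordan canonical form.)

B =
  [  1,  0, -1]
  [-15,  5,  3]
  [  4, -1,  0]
e^{tB} =
  [-3*t^2*exp(2*t)/2 - t*exp(2*t) + exp(2*t), t^2*exp(2*t)/2, 3*t^2*exp(2*t)/2 - t*exp(2*t)]
  [-9*t^2*exp(2*t) - 15*t*exp(2*t), 3*t^2*exp(2*t) + 3*t*exp(2*t) + exp(2*t), 9*t^2*exp(2*t) + 3*t*exp(2*t)]
  [3*t^2*exp(2*t)/2 + 4*t*exp(2*t), -t^2*exp(2*t)/2 - t*exp(2*t), -3*t^2*exp(2*t)/2 - 2*t*exp(2*t) + exp(2*t)]

Strategy: write B = P · J · P⁻¹ where J is a Jordan canonical form, so e^{tB} = P · e^{tJ} · P⁻¹, and e^{tJ} can be computed block-by-block.

B has Jordan form
J =
  [2, 1, 0]
  [0, 2, 1]
  [0, 0, 2]
(up to reordering of blocks).

Per-block formulas:
  For a 3×3 Jordan block J_3(2): exp(t · J_3(2)) = e^(2t)·(I + t·N + (t^2/2)·N^2), where N is the 3×3 nilpotent shift.

After assembling e^{tJ} and conjugating by P, we get:

e^{tB} =
  [-3*t^2*exp(2*t)/2 - t*exp(2*t) + exp(2*t), t^2*exp(2*t)/2, 3*t^2*exp(2*t)/2 - t*exp(2*t)]
  [-9*t^2*exp(2*t) - 15*t*exp(2*t), 3*t^2*exp(2*t) + 3*t*exp(2*t) + exp(2*t), 9*t^2*exp(2*t) + 3*t*exp(2*t)]
  [3*t^2*exp(2*t)/2 + 4*t*exp(2*t), -t^2*exp(2*t)/2 - t*exp(2*t), -3*t^2*exp(2*t)/2 - 2*t*exp(2*t) + exp(2*t)]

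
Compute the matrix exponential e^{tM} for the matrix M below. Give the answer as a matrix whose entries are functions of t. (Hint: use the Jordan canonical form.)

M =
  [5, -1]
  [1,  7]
e^{tM} =
  [-t*exp(6*t) + exp(6*t), -t*exp(6*t)]
  [t*exp(6*t), t*exp(6*t) + exp(6*t)]

Strategy: write M = P · J · P⁻¹ where J is a Jordan canonical form, so e^{tM} = P · e^{tJ} · P⁻¹, and e^{tJ} can be computed block-by-block.

M has Jordan form
J =
  [6, 1]
  [0, 6]
(up to reordering of blocks).

Per-block formulas:
  For a 2×2 Jordan block J_2(6): exp(t · J_2(6)) = e^(6t)·(I + t·N), where N is the 2×2 nilpotent shift.

After assembling e^{tJ} and conjugating by P, we get:

e^{tM} =
  [-t*exp(6*t) + exp(6*t), -t*exp(6*t)]
  [t*exp(6*t), t*exp(6*t) + exp(6*t)]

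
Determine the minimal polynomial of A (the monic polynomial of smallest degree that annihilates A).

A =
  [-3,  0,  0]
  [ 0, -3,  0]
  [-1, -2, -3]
x^2 + 6*x + 9

The characteristic polynomial is χ_A(x) = (x + 3)^3, so the eigenvalues are known. The minimal polynomial is
  m_A(x) = Π_λ (x − λ)^{k_λ}
where k_λ is the size of the *largest* Jordan block for λ (equivalently, the smallest k with (A − λI)^k v = 0 for every generalised eigenvector v of λ).

  λ = -3: largest Jordan block has size 2, contributing (x + 3)^2

So m_A(x) = (x + 3)^2 = x^2 + 6*x + 9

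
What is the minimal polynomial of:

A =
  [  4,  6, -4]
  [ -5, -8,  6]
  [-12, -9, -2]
x^3 + 6*x^2 + 12*x + 8

The characteristic polynomial is χ_A(x) = (x + 2)^3, so the eigenvalues are known. The minimal polynomial is
  m_A(x) = Π_λ (x − λ)^{k_λ}
where k_λ is the size of the *largest* Jordan block for λ (equivalently, the smallest k with (A − λI)^k v = 0 for every generalised eigenvector v of λ).

  λ = -2: largest Jordan block has size 3, contributing (x + 2)^3

So m_A(x) = (x + 2)^3 = x^3 + 6*x^2 + 12*x + 8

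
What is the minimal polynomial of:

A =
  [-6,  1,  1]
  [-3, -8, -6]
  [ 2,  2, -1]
x^3 + 15*x^2 + 75*x + 125

The characteristic polynomial is χ_A(x) = (x + 5)^3, so the eigenvalues are known. The minimal polynomial is
  m_A(x) = Π_λ (x − λ)^{k_λ}
where k_λ is the size of the *largest* Jordan block for λ (equivalently, the smallest k with (A − λI)^k v = 0 for every generalised eigenvector v of λ).

  λ = -5: largest Jordan block has size 3, contributing (x + 5)^3

So m_A(x) = (x + 5)^3 = x^3 + 15*x^2 + 75*x + 125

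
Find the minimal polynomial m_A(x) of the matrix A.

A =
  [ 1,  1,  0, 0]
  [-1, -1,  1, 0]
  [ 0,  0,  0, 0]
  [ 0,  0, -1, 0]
x^3

The characteristic polynomial is χ_A(x) = x^4, so the eigenvalues are known. The minimal polynomial is
  m_A(x) = Π_λ (x − λ)^{k_λ}
where k_λ is the size of the *largest* Jordan block for λ (equivalently, the smallest k with (A − λI)^k v = 0 for every generalised eigenvector v of λ).

  λ = 0: largest Jordan block has size 3, contributing (x − 0)^3

So m_A(x) = x^3 = x^3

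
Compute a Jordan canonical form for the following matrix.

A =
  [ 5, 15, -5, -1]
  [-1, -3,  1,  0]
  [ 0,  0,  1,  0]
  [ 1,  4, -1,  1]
J_3(1) ⊕ J_1(1)

The characteristic polynomial is
  det(x·I − A) = x^4 - 4*x^3 + 6*x^2 - 4*x + 1 = (x - 1)^4

Eigenvalues and multiplicities (the geometric multiplicity of λ is n − rank(A − λI), which equals the number of Jordan blocks for λ):
  λ = 1: algebraic multiplicity = 4, geometric multiplicity = 2

Determining the block sizes for each eigenvalue:
  λ = 1: with am = 4 and gm = 2, the partition is not yet determined (e.g. several partitions of 4 into 2 parts exist). Let N = A − (1)·I. Computing rank(N^1) = 2, rank(N^2) = 1, rank(N^3) = 0; the number of blocks of size ≥ j is rank(N^{j−1}) − rank(N^j), giving [2, 1, 1]. So we have 1 block(s) of size 3, 1 block(s) of size 1 → block sizes [3, 1]

Assembling the blocks gives a Jordan form
J =
  [1, 1, 0, 0]
  [0, 1, 1, 0]
  [0, 0, 1, 0]
  [0, 0, 0, 1]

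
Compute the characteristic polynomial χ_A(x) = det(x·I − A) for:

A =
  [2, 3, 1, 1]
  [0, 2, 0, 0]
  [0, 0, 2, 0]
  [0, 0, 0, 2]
x^4 - 8*x^3 + 24*x^2 - 32*x + 16

Expanding det(x·I − A) (e.g. by cofactor expansion or by noting that A is similar to its Jordan form J, which has the same characteristic polynomial as A) gives
  χ_A(x) = x^4 - 8*x^3 + 24*x^2 - 32*x + 16
which factors as (x - 2)^4. The eigenvalues (with algebraic multiplicities) are λ = 2 with multiplicity 4.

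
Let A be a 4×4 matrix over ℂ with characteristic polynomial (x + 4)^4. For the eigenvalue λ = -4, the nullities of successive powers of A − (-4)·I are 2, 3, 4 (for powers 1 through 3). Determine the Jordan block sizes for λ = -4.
Block sizes for λ = -4: [3, 1]

From the dimensions of kernels of powers, the number of Jordan blocks of size at least j is d_j − d_{j−1} where d_j = dim ker(N^j) (with d_0 = 0). Computing the differences gives [2, 1, 1].
The number of blocks of size exactly k is (#blocks of size ≥ k) − (#blocks of size ≥ k + 1), so the partition is: 1 block(s) of size 1, 1 block(s) of size 3.
In nonincreasing order the block sizes are [3, 1].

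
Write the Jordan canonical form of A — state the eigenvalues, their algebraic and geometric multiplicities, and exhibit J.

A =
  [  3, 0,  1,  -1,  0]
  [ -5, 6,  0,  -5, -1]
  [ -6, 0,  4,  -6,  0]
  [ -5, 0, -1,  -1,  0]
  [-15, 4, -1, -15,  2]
J_1(-2) ⊕ J_3(4) ⊕ J_1(4)

The characteristic polynomial is
  det(x·I − A) = x^5 - 14*x^4 + 64*x^3 - 64*x^2 - 256*x + 512 = (x - 4)^4*(x + 2)

Eigenvalues and multiplicities (the geometric multiplicity of λ is n − rank(A − λI), which equals the number of Jordan blocks for λ):
  λ = -2: algebraic multiplicity = 1, geometric multiplicity = 1
  λ = 4: algebraic multiplicity = 4, geometric multiplicity = 2

Determining the block sizes for each eigenvalue:
  λ = -2: one block (gm = 1), so the single block has size am = 1 → block sizes [1]
  λ = 4: with am = 4 and gm = 2, the partition is not yet determined (e.g. several partitions of 4 into 2 parts exist). Let N = A − (4)·I. Computing rank(N^1) = 3, rank(N^2) = 2, rank(N^3) = 1; the number of blocks of size ≥ j is rank(N^{j−1}) − rank(N^j), giving [2, 1, 1]. So we have 1 block(s) of size 3, 1 block(s) of size 1 → block sizes [3, 1]

Assembling the blocks gives a Jordan form
J =
  [-2, 0, 0, 0, 0]
  [ 0, 4, 1, 0, 0]
  [ 0, 0, 4, 1, 0]
  [ 0, 0, 0, 4, 0]
  [ 0, 0, 0, 0, 4]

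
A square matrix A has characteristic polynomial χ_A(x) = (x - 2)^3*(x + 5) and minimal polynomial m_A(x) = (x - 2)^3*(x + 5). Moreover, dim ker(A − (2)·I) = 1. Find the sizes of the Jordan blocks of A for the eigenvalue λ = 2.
Block sizes for λ = 2: [3]

Step 1 — from the characteristic polynomial, algebraic multiplicity of λ = 2 is 3. From dim ker(A − (2)·I) = 1, there are exactly 1 Jordan blocks for λ = 2.
Step 2 — from the minimal polynomial, the factor (x − 2)^3 tells us the largest block for λ = 2 has size 3.
Step 3 — with total size 3, 1 blocks, and largest block 3, the block sizes (in nonincreasing order) are [3].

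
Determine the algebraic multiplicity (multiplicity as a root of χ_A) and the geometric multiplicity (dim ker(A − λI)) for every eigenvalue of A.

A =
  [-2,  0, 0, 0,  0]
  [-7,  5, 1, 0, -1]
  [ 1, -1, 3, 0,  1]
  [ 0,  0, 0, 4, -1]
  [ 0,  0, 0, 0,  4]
λ = -2: alg = 1, geom = 1; λ = 4: alg = 4, geom = 2

Step 1 — factor the characteristic polynomial to read off the algebraic multiplicities:
  χ_A(x) = (x - 4)^4*(x + 2)

Step 2 — compute geometric multiplicities via the rank-nullity identity g(λ) = n − rank(A − λI):
  rank(A − (-2)·I) = 4, so dim ker(A − (-2)·I) = n − 4 = 1
  rank(A − (4)·I) = 3, so dim ker(A − (4)·I) = n − 3 = 2

Summary:
  λ = -2: algebraic multiplicity = 1, geometric multiplicity = 1
  λ = 4: algebraic multiplicity = 4, geometric multiplicity = 2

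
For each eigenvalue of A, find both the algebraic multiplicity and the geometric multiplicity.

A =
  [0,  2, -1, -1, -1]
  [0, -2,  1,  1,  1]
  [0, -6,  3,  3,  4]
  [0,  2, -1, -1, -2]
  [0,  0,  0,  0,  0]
λ = 0: alg = 5, geom = 3

Step 1 — factor the characteristic polynomial to read off the algebraic multiplicities:
  χ_A(x) = x^5

Step 2 — compute geometric multiplicities via the rank-nullity identity g(λ) = n − rank(A − λI):
  rank(A − (0)·I) = 2, so dim ker(A − (0)·I) = n − 2 = 3

Summary:
  λ = 0: algebraic multiplicity = 5, geometric multiplicity = 3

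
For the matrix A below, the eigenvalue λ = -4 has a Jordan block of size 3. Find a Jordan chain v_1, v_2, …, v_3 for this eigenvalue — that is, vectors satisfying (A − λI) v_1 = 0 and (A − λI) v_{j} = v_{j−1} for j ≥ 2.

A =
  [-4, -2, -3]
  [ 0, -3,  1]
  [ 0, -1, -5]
A Jordan chain for λ = -4 of length 3:
v_1 = (1, 0, 0)ᵀ
v_2 = (-2, 1, -1)ᵀ
v_3 = (0, 1, 0)ᵀ

Let N = A − (-4)·I. We want v_3 with N^3 v_3 = 0 but N^2 v_3 ≠ 0; then v_{j-1} := N · v_j for j = 3, …, 2.

Pick v_3 = (0, 1, 0)ᵀ.
Then v_2 = N · v_3 = (-2, 1, -1)ᵀ.
Then v_1 = N · v_2 = (1, 0, 0)ᵀ.

Sanity check: (A − (-4)·I) v_1 = (0, 0, 0)ᵀ = 0. ✓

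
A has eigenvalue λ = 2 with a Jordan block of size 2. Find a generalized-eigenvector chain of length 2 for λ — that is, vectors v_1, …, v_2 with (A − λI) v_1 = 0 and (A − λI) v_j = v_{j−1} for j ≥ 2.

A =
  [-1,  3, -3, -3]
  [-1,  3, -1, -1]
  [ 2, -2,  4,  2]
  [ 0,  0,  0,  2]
A Jordan chain for λ = 2 of length 2:
v_1 = (-3, -1, 2, 0)ᵀ
v_2 = (1, 0, 0, 0)ᵀ

Let N = A − (2)·I. We want v_2 with N^2 v_2 = 0 but N^1 v_2 ≠ 0; then v_{j-1} := N · v_j for j = 2, …, 2.

Pick v_2 = (1, 0, 0, 0)ᵀ.
Then v_1 = N · v_2 = (-3, -1, 2, 0)ᵀ.

Sanity check: (A − (2)·I) v_1 = (0, 0, 0, 0)ᵀ = 0. ✓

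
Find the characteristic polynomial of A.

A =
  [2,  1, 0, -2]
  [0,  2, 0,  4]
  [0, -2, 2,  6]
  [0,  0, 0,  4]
x^4 - 10*x^3 + 36*x^2 - 56*x + 32

Expanding det(x·I − A) (e.g. by cofactor expansion or by noting that A is similar to its Jordan form J, which has the same characteristic polynomial as A) gives
  χ_A(x) = x^4 - 10*x^3 + 36*x^2 - 56*x + 32
which factors as (x - 4)*(x - 2)^3. The eigenvalues (with algebraic multiplicities) are λ = 2 with multiplicity 3, λ = 4 with multiplicity 1.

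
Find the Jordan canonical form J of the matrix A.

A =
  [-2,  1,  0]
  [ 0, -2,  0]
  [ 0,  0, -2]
J_2(-2) ⊕ J_1(-2)

The characteristic polynomial is
  det(x·I − A) = x^3 + 6*x^2 + 12*x + 8 = (x + 2)^3

Eigenvalues and multiplicities (the geometric multiplicity of λ is n − rank(A − λI), which equals the number of Jordan blocks for λ):
  λ = -2: algebraic multiplicity = 3, geometric multiplicity = 2

Determining the block sizes for each eigenvalue:
  λ = -2: 2 blocks summing to 3 forces exactly one block of size 2 and the rest size 1 → block sizes [2, 1]

Assembling the blocks gives a Jordan form
J =
  [-2,  1,  0]
  [ 0, -2,  0]
  [ 0,  0, -2]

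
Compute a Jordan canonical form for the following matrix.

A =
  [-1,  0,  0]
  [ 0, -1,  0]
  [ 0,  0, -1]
J_1(-1) ⊕ J_1(-1) ⊕ J_1(-1)

The characteristic polynomial is
  det(x·I − A) = x^3 + 3*x^2 + 3*x + 1 = (x + 1)^3

Eigenvalues and multiplicities (the geometric multiplicity of λ is n − rank(A − λI), which equals the number of Jordan blocks for λ):
  λ = -1: algebraic multiplicity = 3, geometric multiplicity = 3

Determining the block sizes for each eigenvalue:
  λ = -1: gm = am = 3, so every block has size 1 → block sizes [1, 1, 1]

Assembling the blocks gives a Jordan form
J =
  [-1,  0,  0]
  [ 0, -1,  0]
  [ 0,  0, -1]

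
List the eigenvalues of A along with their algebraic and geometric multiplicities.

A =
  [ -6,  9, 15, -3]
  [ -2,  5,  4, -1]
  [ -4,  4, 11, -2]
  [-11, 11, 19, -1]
λ = 0: alg = 1, geom = 1; λ = 3: alg = 3, geom = 2

Step 1 — factor the characteristic polynomial to read off the algebraic multiplicities:
  χ_A(x) = x*(x - 3)^3

Step 2 — compute geometric multiplicities via the rank-nullity identity g(λ) = n − rank(A − λI):
  rank(A − (0)·I) = 3, so dim ker(A − (0)·I) = n − 3 = 1
  rank(A − (3)·I) = 2, so dim ker(A − (3)·I) = n − 2 = 2

Summary:
  λ = 0: algebraic multiplicity = 1, geometric multiplicity = 1
  λ = 3: algebraic multiplicity = 3, geometric multiplicity = 2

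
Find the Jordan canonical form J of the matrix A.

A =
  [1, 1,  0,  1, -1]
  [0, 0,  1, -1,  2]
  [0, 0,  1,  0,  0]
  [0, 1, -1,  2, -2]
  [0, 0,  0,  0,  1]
J_2(1) ⊕ J_2(1) ⊕ J_1(1)

The characteristic polynomial is
  det(x·I − A) = x^5 - 5*x^4 + 10*x^3 - 10*x^2 + 5*x - 1 = (x - 1)^5

Eigenvalues and multiplicities (the geometric multiplicity of λ is n − rank(A − λI), which equals the number of Jordan blocks for λ):
  λ = 1: algebraic multiplicity = 5, geometric multiplicity = 3

Determining the block sizes for each eigenvalue:
  λ = 1: with am = 5 and gm = 3, the partition is not yet determined (e.g. several partitions of 5 into 3 parts exist). Let N = A − (1)·I. Computing rank(N^1) = 2, rank(N^2) = 0; the number of blocks of size ≥ j is rank(N^{j−1}) − rank(N^j), giving [3, 2]. So we have 2 block(s) of size 2, 1 block(s) of size 1 → block sizes [2, 2, 1]

Assembling the blocks gives a Jordan form
J =
  [1, 1, 0, 0, 0]
  [0, 1, 0, 0, 0]
  [0, 0, 1, 1, 0]
  [0, 0, 0, 1, 0]
  [0, 0, 0, 0, 1]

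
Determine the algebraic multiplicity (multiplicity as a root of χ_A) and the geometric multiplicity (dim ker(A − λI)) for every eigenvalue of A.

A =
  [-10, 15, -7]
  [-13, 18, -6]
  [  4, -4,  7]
λ = 5: alg = 3, geom = 1

Step 1 — factor the characteristic polynomial to read off the algebraic multiplicities:
  χ_A(x) = (x - 5)^3

Step 2 — compute geometric multiplicities via the rank-nullity identity g(λ) = n − rank(A − λI):
  rank(A − (5)·I) = 2, so dim ker(A − (5)·I) = n − 2 = 1

Summary:
  λ = 5: algebraic multiplicity = 3, geometric multiplicity = 1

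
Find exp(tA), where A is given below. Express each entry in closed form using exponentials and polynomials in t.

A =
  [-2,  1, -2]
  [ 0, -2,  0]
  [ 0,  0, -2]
e^{tA} =
  [exp(-2*t), t*exp(-2*t), -2*t*exp(-2*t)]
  [0, exp(-2*t), 0]
  [0, 0, exp(-2*t)]

Strategy: write A = P · J · P⁻¹ where J is a Jordan canonical form, so e^{tA} = P · e^{tJ} · P⁻¹, and e^{tJ} can be computed block-by-block.

A has Jordan form
J =
  [-2,  1,  0]
  [ 0, -2,  0]
  [ 0,  0, -2]
(up to reordering of blocks).

Per-block formulas:
  For a 2×2 Jordan block J_2(-2): exp(t · J_2(-2)) = e^(-2t)·(I + t·N), where N is the 2×2 nilpotent shift.
  For a 1×1 block at λ = -2: exp(t · [-2]) = [e^(-2t)].

After assembling e^{tJ} and conjugating by P, we get:

e^{tA} =
  [exp(-2*t), t*exp(-2*t), -2*t*exp(-2*t)]
  [0, exp(-2*t), 0]
  [0, 0, exp(-2*t)]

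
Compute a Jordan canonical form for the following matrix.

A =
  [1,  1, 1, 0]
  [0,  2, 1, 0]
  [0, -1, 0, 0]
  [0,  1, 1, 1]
J_2(1) ⊕ J_1(1) ⊕ J_1(1)

The characteristic polynomial is
  det(x·I − A) = x^4 - 4*x^3 + 6*x^2 - 4*x + 1 = (x - 1)^4

Eigenvalues and multiplicities (the geometric multiplicity of λ is n − rank(A − λI), which equals the number of Jordan blocks for λ):
  λ = 1: algebraic multiplicity = 4, geometric multiplicity = 3

Determining the block sizes for each eigenvalue:
  λ = 1: 3 blocks summing to 4 forces exactly one block of size 2 and the rest size 1 → block sizes [2, 1, 1]

Assembling the blocks gives a Jordan form
J =
  [1, 1, 0, 0]
  [0, 1, 0, 0]
  [0, 0, 1, 0]
  [0, 0, 0, 1]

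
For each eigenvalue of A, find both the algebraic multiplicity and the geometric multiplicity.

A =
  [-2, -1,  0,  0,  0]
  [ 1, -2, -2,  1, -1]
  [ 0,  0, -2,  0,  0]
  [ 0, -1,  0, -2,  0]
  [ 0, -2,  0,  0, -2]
λ = -2: alg = 5, geom = 3

Step 1 — factor the characteristic polynomial to read off the algebraic multiplicities:
  χ_A(x) = (x + 2)^5

Step 2 — compute geometric multiplicities via the rank-nullity identity g(λ) = n − rank(A − λI):
  rank(A − (-2)·I) = 2, so dim ker(A − (-2)·I) = n − 2 = 3

Summary:
  λ = -2: algebraic multiplicity = 5, geometric multiplicity = 3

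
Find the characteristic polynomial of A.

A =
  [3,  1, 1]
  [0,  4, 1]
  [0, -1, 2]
x^3 - 9*x^2 + 27*x - 27

Expanding det(x·I − A) (e.g. by cofactor expansion or by noting that A is similar to its Jordan form J, which has the same characteristic polynomial as A) gives
  χ_A(x) = x^3 - 9*x^2 + 27*x - 27
which factors as (x - 3)^3. The eigenvalues (with algebraic multiplicities) are λ = 3 with multiplicity 3.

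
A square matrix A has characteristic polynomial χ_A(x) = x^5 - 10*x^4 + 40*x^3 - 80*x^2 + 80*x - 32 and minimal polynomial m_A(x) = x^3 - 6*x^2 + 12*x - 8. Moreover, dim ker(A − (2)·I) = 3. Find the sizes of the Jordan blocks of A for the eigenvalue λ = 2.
Block sizes for λ = 2: [3, 1, 1]

Step 1 — from the characteristic polynomial, algebraic multiplicity of λ = 2 is 5. From dim ker(A − (2)·I) = 3, there are exactly 3 Jordan blocks for λ = 2.
Step 2 — from the minimal polynomial, the factor (x − 2)^3 tells us the largest block for λ = 2 has size 3.
Step 3 — with total size 5, 3 blocks, and largest block 3, the block sizes (in nonincreasing order) are [3, 1, 1].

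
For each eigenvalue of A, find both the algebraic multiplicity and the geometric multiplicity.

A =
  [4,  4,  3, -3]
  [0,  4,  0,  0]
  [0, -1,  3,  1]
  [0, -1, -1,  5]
λ = 4: alg = 4, geom = 2

Step 1 — factor the characteristic polynomial to read off the algebraic multiplicities:
  χ_A(x) = (x - 4)^4

Step 2 — compute geometric multiplicities via the rank-nullity identity g(λ) = n − rank(A − λI):
  rank(A − (4)·I) = 2, so dim ker(A − (4)·I) = n − 2 = 2

Summary:
  λ = 4: algebraic multiplicity = 4, geometric multiplicity = 2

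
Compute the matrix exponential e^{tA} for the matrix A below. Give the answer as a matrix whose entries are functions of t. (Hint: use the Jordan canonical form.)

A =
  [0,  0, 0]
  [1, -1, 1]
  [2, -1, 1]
e^{tA} =
  [1, 0, 0]
  [t^2/2 + t, 1 - t, t]
  [t^2/2 + 2*t, -t, t + 1]

Strategy: write A = P · J · P⁻¹ where J is a Jordan canonical form, so e^{tA} = P · e^{tJ} · P⁻¹, and e^{tJ} can be computed block-by-block.

A has Jordan form
J =
  [0, 1, 0]
  [0, 0, 1]
  [0, 0, 0]
(up to reordering of blocks).

Per-block formulas:
  For a 3×3 Jordan block J_3(0): exp(t · J_3(0)) = e^(0t)·(I + t·N + (t^2/2)·N^2), where N is the 3×3 nilpotent shift.

After assembling e^{tJ} and conjugating by P, we get:

e^{tA} =
  [1, 0, 0]
  [t^2/2 + t, 1 - t, t]
  [t^2/2 + 2*t, -t, t + 1]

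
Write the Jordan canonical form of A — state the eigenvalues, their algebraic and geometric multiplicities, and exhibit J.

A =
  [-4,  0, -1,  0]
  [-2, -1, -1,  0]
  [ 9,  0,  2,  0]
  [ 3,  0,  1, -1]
J_3(-1) ⊕ J_1(-1)

The characteristic polynomial is
  det(x·I − A) = x^4 + 4*x^3 + 6*x^2 + 4*x + 1 = (x + 1)^4

Eigenvalues and multiplicities (the geometric multiplicity of λ is n − rank(A − λI), which equals the number of Jordan blocks for λ):
  λ = -1: algebraic multiplicity = 4, geometric multiplicity = 2

Determining the block sizes for each eigenvalue:
  λ = -1: with am = 4 and gm = 2, the partition is not yet determined (e.g. several partitions of 4 into 2 parts exist). Let N = A − (-1)·I. Computing rank(N^1) = 2, rank(N^2) = 1, rank(N^3) = 0; the number of blocks of size ≥ j is rank(N^{j−1}) − rank(N^j), giving [2, 1, 1]. So we have 1 block(s) of size 3, 1 block(s) of size 1 → block sizes [3, 1]

Assembling the blocks gives a Jordan form
J =
  [-1,  1,  0,  0]
  [ 0, -1,  1,  0]
  [ 0,  0, -1,  0]
  [ 0,  0,  0, -1]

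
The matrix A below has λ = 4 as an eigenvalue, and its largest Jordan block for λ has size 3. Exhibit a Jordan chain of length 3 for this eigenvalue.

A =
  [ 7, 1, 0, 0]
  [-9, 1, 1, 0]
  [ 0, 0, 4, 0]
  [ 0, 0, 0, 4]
A Jordan chain for λ = 4 of length 3:
v_1 = (1, -3, 0, 0)ᵀ
v_2 = (0, 1, 0, 0)ᵀ
v_3 = (0, 0, 1, 0)ᵀ

Let N = A − (4)·I. We want v_3 with N^3 v_3 = 0 but N^2 v_3 ≠ 0; then v_{j-1} := N · v_j for j = 3, …, 2.

Pick v_3 = (0, 0, 1, 0)ᵀ.
Then v_2 = N · v_3 = (0, 1, 0, 0)ᵀ.
Then v_1 = N · v_2 = (1, -3, 0, 0)ᵀ.

Sanity check: (A − (4)·I) v_1 = (0, 0, 0, 0)ᵀ = 0. ✓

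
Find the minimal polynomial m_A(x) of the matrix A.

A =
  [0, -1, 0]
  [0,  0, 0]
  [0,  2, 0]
x^2

The characteristic polynomial is χ_A(x) = x^3, so the eigenvalues are known. The minimal polynomial is
  m_A(x) = Π_λ (x − λ)^{k_λ}
where k_λ is the size of the *largest* Jordan block for λ (equivalently, the smallest k with (A − λI)^k v = 0 for every generalised eigenvector v of λ).

  λ = 0: largest Jordan block has size 2, contributing (x − 0)^2

So m_A(x) = x^2 = x^2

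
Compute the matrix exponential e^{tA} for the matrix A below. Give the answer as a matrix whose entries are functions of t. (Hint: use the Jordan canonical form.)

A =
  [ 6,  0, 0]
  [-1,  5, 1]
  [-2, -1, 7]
e^{tA} =
  [exp(6*t), 0, 0]
  [-t^2*exp(6*t)/2 - t*exp(6*t), -t*exp(6*t) + exp(6*t), t*exp(6*t)]
  [-t^2*exp(6*t)/2 - 2*t*exp(6*t), -t*exp(6*t), t*exp(6*t) + exp(6*t)]

Strategy: write A = P · J · P⁻¹ where J is a Jordan canonical form, so e^{tA} = P · e^{tJ} · P⁻¹, and e^{tJ} can be computed block-by-block.

A has Jordan form
J =
  [6, 1, 0]
  [0, 6, 1]
  [0, 0, 6]
(up to reordering of blocks).

Per-block formulas:
  For a 3×3 Jordan block J_3(6): exp(t · J_3(6)) = e^(6t)·(I + t·N + (t^2/2)·N^2), where N is the 3×3 nilpotent shift.

After assembling e^{tJ} and conjugating by P, we get:

e^{tA} =
  [exp(6*t), 0, 0]
  [-t^2*exp(6*t)/2 - t*exp(6*t), -t*exp(6*t) + exp(6*t), t*exp(6*t)]
  [-t^2*exp(6*t)/2 - 2*t*exp(6*t), -t*exp(6*t), t*exp(6*t) + exp(6*t)]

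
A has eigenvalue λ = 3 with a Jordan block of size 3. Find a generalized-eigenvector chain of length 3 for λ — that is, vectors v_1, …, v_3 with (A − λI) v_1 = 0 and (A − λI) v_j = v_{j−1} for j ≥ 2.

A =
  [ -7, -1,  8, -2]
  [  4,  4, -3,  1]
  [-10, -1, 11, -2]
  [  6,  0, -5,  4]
A Jordan chain for λ = 3 of length 3:
v_1 = (4, 0, 4, -4)ᵀ
v_2 = (-10, 4, -10, 6)ᵀ
v_3 = (1, 0, 0, 0)ᵀ

Let N = A − (3)·I. We want v_3 with N^3 v_3 = 0 but N^2 v_3 ≠ 0; then v_{j-1} := N · v_j for j = 3, …, 2.

Pick v_3 = (1, 0, 0, 0)ᵀ.
Then v_2 = N · v_3 = (-10, 4, -10, 6)ᵀ.
Then v_1 = N · v_2 = (4, 0, 4, -4)ᵀ.

Sanity check: (A − (3)·I) v_1 = (0, 0, 0, 0)ᵀ = 0. ✓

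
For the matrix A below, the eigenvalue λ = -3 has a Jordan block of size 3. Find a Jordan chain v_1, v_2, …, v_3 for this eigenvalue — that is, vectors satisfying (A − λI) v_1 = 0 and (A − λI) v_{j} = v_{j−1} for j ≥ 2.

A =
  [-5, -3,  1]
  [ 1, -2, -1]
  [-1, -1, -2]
A Jordan chain for λ = -3 of length 3:
v_1 = (2, -1, 1)ᵀ
v_2 = (-3, 1, -1)ᵀ
v_3 = (0, 1, 0)ᵀ

Let N = A − (-3)·I. We want v_3 with N^3 v_3 = 0 but N^2 v_3 ≠ 0; then v_{j-1} := N · v_j for j = 3, …, 2.

Pick v_3 = (0, 1, 0)ᵀ.
Then v_2 = N · v_3 = (-3, 1, -1)ᵀ.
Then v_1 = N · v_2 = (2, -1, 1)ᵀ.

Sanity check: (A − (-3)·I) v_1 = (0, 0, 0)ᵀ = 0. ✓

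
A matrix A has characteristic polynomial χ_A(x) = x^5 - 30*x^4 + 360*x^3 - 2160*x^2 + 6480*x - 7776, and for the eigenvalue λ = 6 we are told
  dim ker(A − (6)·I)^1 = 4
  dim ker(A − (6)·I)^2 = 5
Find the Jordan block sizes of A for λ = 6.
Block sizes for λ = 6: [2, 1, 1, 1]

From the dimensions of kernels of powers, the number of Jordan blocks of size at least j is d_j − d_{j−1} where d_j = dim ker(N^j) (with d_0 = 0). Computing the differences gives [4, 1].
The number of blocks of size exactly k is (#blocks of size ≥ k) − (#blocks of size ≥ k + 1), so the partition is: 3 block(s) of size 1, 1 block(s) of size 2.
In nonincreasing order the block sizes are [2, 1, 1, 1].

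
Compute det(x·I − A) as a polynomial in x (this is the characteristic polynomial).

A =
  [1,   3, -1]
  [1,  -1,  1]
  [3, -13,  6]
x^3 - 6*x^2 + 12*x - 8

Expanding det(x·I − A) (e.g. by cofactor expansion or by noting that A is similar to its Jordan form J, which has the same characteristic polynomial as A) gives
  χ_A(x) = x^3 - 6*x^2 + 12*x - 8
which factors as (x - 2)^3. The eigenvalues (with algebraic multiplicities) are λ = 2 with multiplicity 3.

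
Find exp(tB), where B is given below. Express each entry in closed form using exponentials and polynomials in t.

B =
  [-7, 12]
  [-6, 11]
e^{tB} =
  [-exp(5*t) + 2*exp(-t), 2*exp(5*t) - 2*exp(-t)]
  [-exp(5*t) + exp(-t), 2*exp(5*t) - exp(-t)]

Strategy: write B = P · J · P⁻¹ where J is a Jordan canonical form, so e^{tB} = P · e^{tJ} · P⁻¹, and e^{tJ} can be computed block-by-block.

B has Jordan form
J =
  [-1, 0]
  [ 0, 5]
(up to reordering of blocks).

Per-block formulas:
  For a 1×1 block at λ = -1: exp(t · [-1]) = [e^(-1t)].
  For a 1×1 block at λ = 5: exp(t · [5]) = [e^(5t)].

After assembling e^{tJ} and conjugating by P, we get:

e^{tB} =
  [-exp(5*t) + 2*exp(-t), 2*exp(5*t) - 2*exp(-t)]
  [-exp(5*t) + exp(-t), 2*exp(5*t) - exp(-t)]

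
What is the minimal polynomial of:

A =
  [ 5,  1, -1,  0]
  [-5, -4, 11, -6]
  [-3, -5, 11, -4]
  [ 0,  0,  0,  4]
x^3 - 12*x^2 + 48*x - 64

The characteristic polynomial is χ_A(x) = (x - 4)^4, so the eigenvalues are known. The minimal polynomial is
  m_A(x) = Π_λ (x − λ)^{k_λ}
where k_λ is the size of the *largest* Jordan block for λ (equivalently, the smallest k with (A − λI)^k v = 0 for every generalised eigenvector v of λ).

  λ = 4: largest Jordan block has size 3, contributing (x − 4)^3

So m_A(x) = (x - 4)^3 = x^3 - 12*x^2 + 48*x - 64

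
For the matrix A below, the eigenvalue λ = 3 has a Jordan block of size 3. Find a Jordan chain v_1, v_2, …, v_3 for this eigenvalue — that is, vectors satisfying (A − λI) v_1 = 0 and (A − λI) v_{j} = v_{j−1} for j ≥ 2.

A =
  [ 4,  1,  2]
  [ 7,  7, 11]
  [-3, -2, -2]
A Jordan chain for λ = 3 of length 3:
v_1 = (2, 2, -2)ᵀ
v_2 = (1, 7, -3)ᵀ
v_3 = (1, 0, 0)ᵀ

Let N = A − (3)·I. We want v_3 with N^3 v_3 = 0 but N^2 v_3 ≠ 0; then v_{j-1} := N · v_j for j = 3, …, 2.

Pick v_3 = (1, 0, 0)ᵀ.
Then v_2 = N · v_3 = (1, 7, -3)ᵀ.
Then v_1 = N · v_2 = (2, 2, -2)ᵀ.

Sanity check: (A − (3)·I) v_1 = (0, 0, 0)ᵀ = 0. ✓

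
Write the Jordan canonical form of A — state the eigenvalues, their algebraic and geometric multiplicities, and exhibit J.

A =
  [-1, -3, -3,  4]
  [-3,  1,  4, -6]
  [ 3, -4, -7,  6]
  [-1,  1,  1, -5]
J_3(-3) ⊕ J_1(-3)

The characteristic polynomial is
  det(x·I − A) = x^4 + 12*x^3 + 54*x^2 + 108*x + 81 = (x + 3)^4

Eigenvalues and multiplicities (the geometric multiplicity of λ is n − rank(A − λI), which equals the number of Jordan blocks for λ):
  λ = -3: algebraic multiplicity = 4, geometric multiplicity = 2

Determining the block sizes for each eigenvalue:
  λ = -3: with am = 4 and gm = 2, the partition is not yet determined (e.g. several partitions of 4 into 2 parts exist). Let N = A − (-3)·I. Computing rank(N^1) = 2, rank(N^2) = 1, rank(N^3) = 0; the number of blocks of size ≥ j is rank(N^{j−1}) − rank(N^j), giving [2, 1, 1]. So we have 1 block(s) of size 3, 1 block(s) of size 1 → block sizes [3, 1]

Assembling the blocks gives a Jordan form
J =
  [-3,  1,  0,  0]
  [ 0, -3,  1,  0]
  [ 0,  0, -3,  0]
  [ 0,  0,  0, -3]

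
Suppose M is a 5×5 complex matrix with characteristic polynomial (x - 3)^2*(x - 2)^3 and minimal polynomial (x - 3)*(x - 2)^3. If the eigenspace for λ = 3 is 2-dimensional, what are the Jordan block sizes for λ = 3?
Block sizes for λ = 3: [1, 1]

Step 1 — from the characteristic polynomial, algebraic multiplicity of λ = 3 is 2. From dim ker(M − (3)·I) = 2, there are exactly 2 Jordan blocks for λ = 3.
Step 2 — from the minimal polynomial, the factor (x − 3) tells us the largest block for λ = 3 has size 1.
Step 3 — with total size 2, 2 blocks, and largest block 1, the block sizes (in nonincreasing order) are [1, 1].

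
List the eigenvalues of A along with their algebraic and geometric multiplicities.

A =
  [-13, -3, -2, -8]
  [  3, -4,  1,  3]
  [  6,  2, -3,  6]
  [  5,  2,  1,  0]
λ = -5: alg = 4, geom = 2

Step 1 — factor the characteristic polynomial to read off the algebraic multiplicities:
  χ_A(x) = (x + 5)^4

Step 2 — compute geometric multiplicities via the rank-nullity identity g(λ) = n − rank(A − λI):
  rank(A − (-5)·I) = 2, so dim ker(A − (-5)·I) = n − 2 = 2

Summary:
  λ = -5: algebraic multiplicity = 4, geometric multiplicity = 2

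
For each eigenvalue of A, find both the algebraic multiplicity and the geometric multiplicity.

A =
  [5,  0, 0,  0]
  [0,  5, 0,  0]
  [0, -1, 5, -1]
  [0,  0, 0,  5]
λ = 5: alg = 4, geom = 3

Step 1 — factor the characteristic polynomial to read off the algebraic multiplicities:
  χ_A(x) = (x - 5)^4

Step 2 — compute geometric multiplicities via the rank-nullity identity g(λ) = n − rank(A − λI):
  rank(A − (5)·I) = 1, so dim ker(A − (5)·I) = n − 1 = 3

Summary:
  λ = 5: algebraic multiplicity = 4, geometric multiplicity = 3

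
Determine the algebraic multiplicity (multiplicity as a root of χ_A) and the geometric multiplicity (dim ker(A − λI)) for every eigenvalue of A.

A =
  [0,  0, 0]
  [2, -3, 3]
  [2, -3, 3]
λ = 0: alg = 3, geom = 2

Step 1 — factor the characteristic polynomial to read off the algebraic multiplicities:
  χ_A(x) = x^3

Step 2 — compute geometric multiplicities via the rank-nullity identity g(λ) = n − rank(A − λI):
  rank(A − (0)·I) = 1, so dim ker(A − (0)·I) = n − 1 = 2

Summary:
  λ = 0: algebraic multiplicity = 3, geometric multiplicity = 2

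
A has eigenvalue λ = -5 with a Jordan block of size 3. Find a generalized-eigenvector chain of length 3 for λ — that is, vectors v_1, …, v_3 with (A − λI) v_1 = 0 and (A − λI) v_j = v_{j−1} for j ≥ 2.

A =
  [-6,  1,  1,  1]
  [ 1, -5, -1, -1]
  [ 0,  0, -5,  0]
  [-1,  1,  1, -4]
A Jordan chain for λ = -5 of length 3:
v_1 = (1, 0, 0, 1)ᵀ
v_2 = (-1, 1, 0, -1)ᵀ
v_3 = (1, 0, 0, 0)ᵀ

Let N = A − (-5)·I. We want v_3 with N^3 v_3 = 0 but N^2 v_3 ≠ 0; then v_{j-1} := N · v_j for j = 3, …, 2.

Pick v_3 = (1, 0, 0, 0)ᵀ.
Then v_2 = N · v_3 = (-1, 1, 0, -1)ᵀ.
Then v_1 = N · v_2 = (1, 0, 0, 1)ᵀ.

Sanity check: (A − (-5)·I) v_1 = (0, 0, 0, 0)ᵀ = 0. ✓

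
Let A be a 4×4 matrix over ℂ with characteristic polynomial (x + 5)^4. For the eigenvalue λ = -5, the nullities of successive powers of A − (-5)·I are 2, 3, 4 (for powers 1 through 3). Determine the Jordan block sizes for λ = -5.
Block sizes for λ = -5: [3, 1]

From the dimensions of kernels of powers, the number of Jordan blocks of size at least j is d_j − d_{j−1} where d_j = dim ker(N^j) (with d_0 = 0). Computing the differences gives [2, 1, 1].
The number of blocks of size exactly k is (#blocks of size ≥ k) − (#blocks of size ≥ k + 1), so the partition is: 1 block(s) of size 1, 1 block(s) of size 3.
In nonincreasing order the block sizes are [3, 1].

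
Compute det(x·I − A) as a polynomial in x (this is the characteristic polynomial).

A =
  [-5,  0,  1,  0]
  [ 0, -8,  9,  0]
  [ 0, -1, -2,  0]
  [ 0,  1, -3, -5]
x^4 + 20*x^3 + 150*x^2 + 500*x + 625

Expanding det(x·I − A) (e.g. by cofactor expansion or by noting that A is similar to its Jordan form J, which has the same characteristic polynomial as A) gives
  χ_A(x) = x^4 + 20*x^3 + 150*x^2 + 500*x + 625
which factors as (x + 5)^4. The eigenvalues (with algebraic multiplicities) are λ = -5 with multiplicity 4.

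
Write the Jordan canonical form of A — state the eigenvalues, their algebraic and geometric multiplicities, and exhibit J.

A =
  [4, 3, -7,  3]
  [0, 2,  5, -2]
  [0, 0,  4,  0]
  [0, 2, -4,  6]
J_3(4) ⊕ J_1(4)

The characteristic polynomial is
  det(x·I − A) = x^4 - 16*x^3 + 96*x^2 - 256*x + 256 = (x - 4)^4

Eigenvalues and multiplicities (the geometric multiplicity of λ is n − rank(A − λI), which equals the number of Jordan blocks for λ):
  λ = 4: algebraic multiplicity = 4, geometric multiplicity = 2

Determining the block sizes for each eigenvalue:
  λ = 4: with am = 4 and gm = 2, the partition is not yet determined (e.g. several partitions of 4 into 2 parts exist). Let N = A − (4)·I. Computing rank(N^1) = 2, rank(N^2) = 1, rank(N^3) = 0; the number of blocks of size ≥ j is rank(N^{j−1}) − rank(N^j), giving [2, 1, 1]. So we have 1 block(s) of size 3, 1 block(s) of size 1 → block sizes [3, 1]

Assembling the blocks gives a Jordan form
J =
  [4, 1, 0, 0]
  [0, 4, 1, 0]
  [0, 0, 4, 0]
  [0, 0, 0, 4]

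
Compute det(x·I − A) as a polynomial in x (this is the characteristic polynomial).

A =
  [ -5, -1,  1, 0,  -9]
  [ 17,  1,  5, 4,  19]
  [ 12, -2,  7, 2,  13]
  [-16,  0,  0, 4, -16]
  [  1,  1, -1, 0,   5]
x^5 - 12*x^4 + 32*x^3 + 128*x^2 - 768*x + 1024

Expanding det(x·I − A) (e.g. by cofactor expansion or by noting that A is similar to its Jordan form J, which has the same characteristic polynomial as A) gives
  χ_A(x) = x^5 - 12*x^4 + 32*x^3 + 128*x^2 - 768*x + 1024
which factors as (x - 4)^4*(x + 4). The eigenvalues (with algebraic multiplicities) are λ = -4 with multiplicity 1, λ = 4 with multiplicity 4.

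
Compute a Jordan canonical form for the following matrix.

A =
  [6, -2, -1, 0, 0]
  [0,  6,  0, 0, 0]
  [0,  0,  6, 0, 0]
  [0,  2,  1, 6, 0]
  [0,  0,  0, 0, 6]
J_2(6) ⊕ J_1(6) ⊕ J_1(6) ⊕ J_1(6)

The characteristic polynomial is
  det(x·I − A) = x^5 - 30*x^4 + 360*x^3 - 2160*x^2 + 6480*x - 7776 = (x - 6)^5

Eigenvalues and multiplicities (the geometric multiplicity of λ is n − rank(A − λI), which equals the number of Jordan blocks for λ):
  λ = 6: algebraic multiplicity = 5, geometric multiplicity = 4

Determining the block sizes for each eigenvalue:
  λ = 6: 4 blocks summing to 5 forces exactly one block of size 2 and the rest size 1 → block sizes [2, 1, 1, 1]

Assembling the blocks gives a Jordan form
J =
  [6, 1, 0, 0, 0]
  [0, 6, 0, 0, 0]
  [0, 0, 6, 0, 0]
  [0, 0, 0, 6, 0]
  [0, 0, 0, 0, 6]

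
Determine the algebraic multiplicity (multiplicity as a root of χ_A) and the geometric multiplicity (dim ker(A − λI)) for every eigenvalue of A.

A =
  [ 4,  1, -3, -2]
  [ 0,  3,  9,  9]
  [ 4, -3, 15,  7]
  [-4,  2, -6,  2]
λ = 6: alg = 4, geom = 2

Step 1 — factor the characteristic polynomial to read off the algebraic multiplicities:
  χ_A(x) = (x - 6)^4

Step 2 — compute geometric multiplicities via the rank-nullity identity g(λ) = n − rank(A − λI):
  rank(A − (6)·I) = 2, so dim ker(A − (6)·I) = n − 2 = 2

Summary:
  λ = 6: algebraic multiplicity = 4, geometric multiplicity = 2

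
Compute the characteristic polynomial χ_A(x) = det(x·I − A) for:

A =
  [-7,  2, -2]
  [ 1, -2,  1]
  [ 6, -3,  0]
x^3 + 9*x^2 + 27*x + 27

Expanding det(x·I − A) (e.g. by cofactor expansion or by noting that A is similar to its Jordan form J, which has the same characteristic polynomial as A) gives
  χ_A(x) = x^3 + 9*x^2 + 27*x + 27
which factors as (x + 3)^3. The eigenvalues (with algebraic multiplicities) are λ = -3 with multiplicity 3.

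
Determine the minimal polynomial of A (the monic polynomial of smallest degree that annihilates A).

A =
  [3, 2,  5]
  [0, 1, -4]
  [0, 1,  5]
x^3 - 9*x^2 + 27*x - 27

The characteristic polynomial is χ_A(x) = (x - 3)^3, so the eigenvalues are known. The minimal polynomial is
  m_A(x) = Π_λ (x − λ)^{k_λ}
where k_λ is the size of the *largest* Jordan block for λ (equivalently, the smallest k with (A − λI)^k v = 0 for every generalised eigenvector v of λ).

  λ = 3: largest Jordan block has size 3, contributing (x − 3)^3

So m_A(x) = (x - 3)^3 = x^3 - 9*x^2 + 27*x - 27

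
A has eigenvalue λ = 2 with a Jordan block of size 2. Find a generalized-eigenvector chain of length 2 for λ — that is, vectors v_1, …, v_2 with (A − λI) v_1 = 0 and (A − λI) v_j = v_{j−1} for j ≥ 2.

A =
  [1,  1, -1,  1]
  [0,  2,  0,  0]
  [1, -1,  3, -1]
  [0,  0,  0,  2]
A Jordan chain for λ = 2 of length 2:
v_1 = (-1, 0, 1, 0)ᵀ
v_2 = (1, 0, 0, 0)ᵀ

Let N = A − (2)·I. We want v_2 with N^2 v_2 = 0 but N^1 v_2 ≠ 0; then v_{j-1} := N · v_j for j = 2, …, 2.

Pick v_2 = (1, 0, 0, 0)ᵀ.
Then v_1 = N · v_2 = (-1, 0, 1, 0)ᵀ.

Sanity check: (A − (2)·I) v_1 = (0, 0, 0, 0)ᵀ = 0. ✓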